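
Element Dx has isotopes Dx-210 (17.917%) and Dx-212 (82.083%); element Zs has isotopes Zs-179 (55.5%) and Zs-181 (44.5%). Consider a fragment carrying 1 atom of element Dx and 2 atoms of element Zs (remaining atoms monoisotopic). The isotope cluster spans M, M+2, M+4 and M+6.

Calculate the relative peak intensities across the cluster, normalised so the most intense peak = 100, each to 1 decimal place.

12.5 : 77.4 : 100.0 : 36.9

Element Dx pattern (n=1): 0.17917 : 0.82083
Element Zs pattern (n=2): 0.308025 : 0.49395 : 0.198025
Convolve the two distributions (both contribute in 2-u steps):
  M: 0.17917×0.308025 = 0.055189
  M+2: 0.17917×0.49395 + 0.82083×0.308025 = 0.341337
  M+4: 0.17917×0.198025 + 0.82083×0.49395 = 0.440929
  M+6: 0.82083×0.198025 = 0.162545
Scale to base peak (0.440929) = 100: 12.5 : 77.4 : 100.0 : 36.9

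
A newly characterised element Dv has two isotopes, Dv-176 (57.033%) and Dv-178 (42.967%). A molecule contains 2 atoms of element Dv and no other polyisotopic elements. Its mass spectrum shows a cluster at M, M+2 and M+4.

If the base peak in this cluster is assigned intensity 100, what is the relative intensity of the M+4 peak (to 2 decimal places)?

37.67

(0.57033 + 0.42967)^2 gives M 0.3253, M+2 0.4901, M+4 0.1846; the largest is M+2.
P(M+2) = C(2,1) × 0.57033^1 × 0.42967^1 = 2 × 0.57033 × 0.42967 = 0.490107 (base)
P(M+4) = C(2,2) × 0.57033^0 × 0.42967^2 = 1 × 1.0000 × 0.18461631 = 0.184616
Relative intensity = 0.184616 / 0.490107 × 100 = 37.67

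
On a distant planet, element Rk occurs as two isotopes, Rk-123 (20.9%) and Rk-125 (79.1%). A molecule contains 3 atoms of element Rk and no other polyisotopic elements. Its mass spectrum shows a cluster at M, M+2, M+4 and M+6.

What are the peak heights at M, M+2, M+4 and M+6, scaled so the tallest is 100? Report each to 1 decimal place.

1.8 : 20.9 : 79.3 : 100.0

The 3 Rk atoms are independent, so intensities follow the terms of (0.209 + 0.791)^3.
P(M) = 0.209^3 = 0.009129
P(M+2) = 3 × 0.209^2 × 0.791^1 = 0.103655
P(M+4) = 3 × 0.209^1 × 0.791^2 = 0.392302
P(M+6) = 0.791^3 = 0.494914
The M+6 peak is largest (0.494914); scaling to 100 gives 1.8 : 20.9 : 79.3 : 100.0.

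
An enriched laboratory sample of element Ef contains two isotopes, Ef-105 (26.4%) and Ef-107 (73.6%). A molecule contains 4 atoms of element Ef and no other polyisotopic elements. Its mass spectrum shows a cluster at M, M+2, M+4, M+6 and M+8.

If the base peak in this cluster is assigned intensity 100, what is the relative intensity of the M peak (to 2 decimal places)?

1.15

Binomial terms of (0.264 + 0.736)^4: M 0.0049, M+2 0.0542, M+4 0.2265, M+6 0.4210, M+8 0.2934 → M+6 is the base peak.
P(M+6) = C(4,3) × 0.264^1 × 0.736^3 = 4 × 0.2640 × 0.39868826 = 0.421015 (base)
P(M) = C(4,0) × 0.264^4 × 0.736^0 = 1 × 0.00485753 × 1.0000 = 0.004858
Relative intensity = 0.004858 / 0.421015 × 100 = 1.15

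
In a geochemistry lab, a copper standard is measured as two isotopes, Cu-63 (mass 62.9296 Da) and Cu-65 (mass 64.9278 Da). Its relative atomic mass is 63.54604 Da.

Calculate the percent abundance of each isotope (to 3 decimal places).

Cu-63: 69.150%, Cu-65: 30.850%

Writing the weighted mean with unknown fraction x of Cu-63:
62.9296·x + 64.9278·(1 − x) = 63.54604
(62.9296 − 64.9278)·x = 63.54604 − 64.9278
x = -1.38176 / -1.9982 = 0.69150 → 69.150% Cu-63, 30.850% Cu-65.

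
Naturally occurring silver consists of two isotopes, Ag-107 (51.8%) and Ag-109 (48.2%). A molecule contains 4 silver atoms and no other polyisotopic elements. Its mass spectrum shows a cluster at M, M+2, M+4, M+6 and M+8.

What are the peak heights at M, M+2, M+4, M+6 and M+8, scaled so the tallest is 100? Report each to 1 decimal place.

The 4 Ag atoms are independent, so intensities follow the terms of (0.518 + 0.482)^4.
P(M) = 0.518^4 = 0.071998
P(M+2) = 4 × 0.518^3 × 0.482^1 = 0.267976
P(M+4) = 6 × 0.518^2 × 0.482^2 = 0.374029
P(M+6) = 4 × 0.518^1 × 0.482^3 = 0.232023
P(M+8) = 0.482^4 = 0.053974
The M+4 peak is largest (0.374029); scaling to 100 gives 19.2 : 71.6 : 100.0 : 62.0 : 14.4.

19.2 : 71.6 : 100.0 : 62.0 : 14.4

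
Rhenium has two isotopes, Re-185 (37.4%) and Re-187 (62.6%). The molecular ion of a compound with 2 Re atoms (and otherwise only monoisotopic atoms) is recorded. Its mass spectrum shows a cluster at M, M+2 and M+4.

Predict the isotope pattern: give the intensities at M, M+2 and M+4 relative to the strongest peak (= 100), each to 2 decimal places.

29.87 : 100.00 : 83.69

The 2 Re atoms are independent, so intensities follow the terms of (0.374 + 0.626)^2.
P(M) = 0.374^2 = 0.139876
P(M+2) = 2 × 0.374^1 × 0.626^1 = 0.468248
P(M+4) = 0.626^2 = 0.391876
The M+2 peak is largest (0.468248); scaling to 100 gives 29.87 : 100.00 : 83.69.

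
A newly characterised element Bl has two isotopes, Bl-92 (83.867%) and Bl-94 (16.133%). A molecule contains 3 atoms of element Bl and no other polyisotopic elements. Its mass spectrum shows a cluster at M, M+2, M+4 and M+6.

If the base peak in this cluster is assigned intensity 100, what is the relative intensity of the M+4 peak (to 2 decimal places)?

Term probabilities: M 0.5899, M+2 0.3404, M+4 0.0655, M+6 0.0042. Base peak = M.
P(M) = C(3,0) × 0.83867^3 × 0.16133^0 = 1 × 0.58989311 × 1.0000 = 0.589893 (base)
P(M+4) = C(3,2) × 0.83867^1 × 0.16133^2 = 3 × 0.83867 × 0.02602737 = 0.065485
Relative intensity = 0.065485 / 0.589893 × 100 = 11.10

11.10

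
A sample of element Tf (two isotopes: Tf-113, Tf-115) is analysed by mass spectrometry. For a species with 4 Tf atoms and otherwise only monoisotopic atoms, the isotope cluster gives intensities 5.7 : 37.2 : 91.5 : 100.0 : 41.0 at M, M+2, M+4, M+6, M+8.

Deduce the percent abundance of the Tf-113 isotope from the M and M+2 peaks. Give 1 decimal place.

38.0%

Write p for the Tf-113 fraction. I(M+2)/I(M) = [C(4,1)·p^3·(1−p)] / p^4 = 4·(1−p)/p = 37.2/5.7 = 6.5263
(1−p)/p = 6.5263/4 = 1.6316  ⇒  p = 1/(1 + 1.6316) = 0.3800
Tf-113: 38.0%, Tf-115: 62.0%.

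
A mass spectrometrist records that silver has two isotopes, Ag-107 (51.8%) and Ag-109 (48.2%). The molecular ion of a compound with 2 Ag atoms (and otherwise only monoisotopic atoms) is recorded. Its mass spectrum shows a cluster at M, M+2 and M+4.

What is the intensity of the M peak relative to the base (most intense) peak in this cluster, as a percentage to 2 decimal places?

(0.518 + 0.482)^2 gives M 0.2683, M+2 0.4994, M+4 0.2323; the largest is M+2.
P(M+2) = C(2,1) × 0.518^1 × 0.482^1 = 2 × 0.5180 × 0.4820 = 0.499352 (base)
P(M) = C(2,0) × 0.518^2 × 0.482^0 = 1 × 0.268324 × 1.0000 = 0.268324
Relative intensity = 0.268324 / 0.499352 × 100 = 53.73

53.73%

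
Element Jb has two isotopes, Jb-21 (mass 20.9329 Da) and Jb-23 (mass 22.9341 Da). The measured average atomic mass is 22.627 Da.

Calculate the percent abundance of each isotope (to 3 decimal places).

Jb-21: 15.346%, Jb-23: 84.654%

Writing the weighted mean with unknown fraction x of Jb-21:
20.9329·x + 22.9341·(1 − x) = 22.627
(20.9329 − 22.9341)·x = 22.627 − 22.9341
x = -0.3071 / -2.0012 = 0.15346 → 15.346% Jb-21, 84.654% Jb-23.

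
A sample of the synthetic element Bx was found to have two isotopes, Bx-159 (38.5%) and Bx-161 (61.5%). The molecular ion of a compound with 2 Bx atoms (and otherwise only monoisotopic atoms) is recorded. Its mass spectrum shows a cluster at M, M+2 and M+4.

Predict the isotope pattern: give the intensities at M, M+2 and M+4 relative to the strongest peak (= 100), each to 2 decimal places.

The 2 Bx atoms are independent, so intensities follow the terms of (0.385 + 0.615)^2.
P(M) = 0.385^2 = 0.148225
P(M+2) = 2 × 0.385^1 × 0.615^1 = 0.473550
P(M+4) = 0.615^2 = 0.378225
The M+2 peak is largest (0.473550); scaling to 100 gives 31.30 : 100.00 : 79.87.

31.30 : 100.00 : 79.87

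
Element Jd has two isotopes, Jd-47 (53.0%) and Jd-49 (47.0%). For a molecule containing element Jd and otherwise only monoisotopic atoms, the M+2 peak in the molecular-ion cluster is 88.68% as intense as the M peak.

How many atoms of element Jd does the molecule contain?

The M+2/M ratio from n Jd atoms is n · q/p = n · 0.470/0.530.
n = 0.8868 × 0.530/0.470 = 1.00 ≈ 1

1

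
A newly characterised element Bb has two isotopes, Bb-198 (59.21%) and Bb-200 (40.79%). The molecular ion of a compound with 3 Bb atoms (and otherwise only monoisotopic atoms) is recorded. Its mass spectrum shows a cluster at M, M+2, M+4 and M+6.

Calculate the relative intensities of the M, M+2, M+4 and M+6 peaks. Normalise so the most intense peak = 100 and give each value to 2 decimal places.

48.39 : 100.00 : 68.89 : 15.82

The 3 Bb atoms are independent, so intensities follow the terms of (0.5921 + 0.4079)^3.
P(M) = 0.5921^3 = 0.207580
P(M+2) = 3 × 0.5921^2 × 0.4079^1 = 0.429008
P(M+4) = 3 × 0.5921^1 × 0.4079^2 = 0.295545
P(M+6) = 0.4079^3 = 0.067867
The M+2 peak is largest (0.429008); scaling to 100 gives 48.39 : 100.00 : 68.89 : 15.82.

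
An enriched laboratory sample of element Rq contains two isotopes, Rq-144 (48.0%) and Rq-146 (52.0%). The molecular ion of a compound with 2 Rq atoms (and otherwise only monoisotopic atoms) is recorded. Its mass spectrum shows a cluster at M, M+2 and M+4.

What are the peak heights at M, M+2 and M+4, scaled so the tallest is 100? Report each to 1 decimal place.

Each Rq atom is independently Rq-144 (p = 0.480) or Rq-146 (q = 0.520); the cluster is the binomial expansion (p + q)^2.
P(M) = 0.480^2 = 0.230400
P(M+2) = 2 × 0.480^1 × 0.520^1 = 0.499200
P(M+4) = 0.520^2 = 0.270400
The M+2 peak is largest (0.499200); scaling to 100 gives 46.2 : 100.0 : 54.2.

46.2 : 100.0 : 54.2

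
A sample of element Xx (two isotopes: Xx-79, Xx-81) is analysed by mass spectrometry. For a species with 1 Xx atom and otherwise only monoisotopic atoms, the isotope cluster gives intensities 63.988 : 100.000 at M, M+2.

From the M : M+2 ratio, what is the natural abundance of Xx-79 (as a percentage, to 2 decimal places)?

39.02%

If p is the fraction of Xx that is Xx-79, then I(M+2)/I(M) = [C(1,1)·p^0·(1−p)] / p^1 = 1·(1−p)/p = 100.000/63.988 = 1.5628
(1−p)/p = 1.5628/1 = 1.5628  ⇒  p = 1/(1 + 1.5628) = 0.3902
Xx-79: 39.02%, Xx-81: 60.98%.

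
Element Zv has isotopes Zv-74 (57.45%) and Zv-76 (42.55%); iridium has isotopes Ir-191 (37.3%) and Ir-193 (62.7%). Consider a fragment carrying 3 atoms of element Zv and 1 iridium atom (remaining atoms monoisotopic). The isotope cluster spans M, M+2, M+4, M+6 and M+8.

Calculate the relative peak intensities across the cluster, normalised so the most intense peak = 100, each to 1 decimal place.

Element Zv pattern (n=3): 0.18961387 : 0.42130914 : 0.31204011 : 0.07703688
Iridium pattern (n=1): 0.3730 : 0.6270
Convolve the two distributions (both contribute in 2-u steps):
  M: 0.18961387×0.3730 = 0.070726
  M+2: 0.18961387×0.6270 + 0.42130914×0.3730 = 0.276036
  M+4: 0.42130914×0.6270 + 0.31204011×0.3730 = 0.380552
  M+6: 0.31204011×0.6270 + 0.07703688×0.3730 = 0.224384
  M+8: 0.07703688×0.6270 = 0.048302
Scale to base peak (0.380552) = 100: 18.6 : 72.5 : 100.0 : 59.0 : 12.7

18.6 : 72.5 : 100.0 : 59.0 : 12.7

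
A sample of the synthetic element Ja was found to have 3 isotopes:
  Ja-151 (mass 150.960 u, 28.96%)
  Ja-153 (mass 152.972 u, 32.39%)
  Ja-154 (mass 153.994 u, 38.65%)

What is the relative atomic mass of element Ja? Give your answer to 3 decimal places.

Ar = Σ fᵢ·mᵢ = 0.2896 × 150.960 + 0.3239 × 152.972 + 0.3865 × 153.994
= 43.7180 + 49.5476 + 59.5187 = 152.7843 u

152.784 u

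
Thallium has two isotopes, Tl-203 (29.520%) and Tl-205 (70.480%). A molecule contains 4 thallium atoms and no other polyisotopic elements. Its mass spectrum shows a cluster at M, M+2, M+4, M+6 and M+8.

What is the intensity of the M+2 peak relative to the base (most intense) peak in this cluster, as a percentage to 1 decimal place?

Binomial terms of (0.29520 + 0.70480)^4: M 0.0076, M+2 0.0725, M+4 0.2597, M+6 0.4134, M+8 0.2468 → M+6 is the base peak.
P(M+6) = C(4,3) × 0.29520^1 × 0.70480^3 = 4 × 0.2952 × 0.35010449 = 0.413403 (base)
P(M+2) = C(4,1) × 0.29520^3 × 0.70480^1 = 4 × 0.02572463 × 0.7048 = 0.072523
Relative intensity = 0.072523 / 0.413403 × 100 = 17.5

17.5%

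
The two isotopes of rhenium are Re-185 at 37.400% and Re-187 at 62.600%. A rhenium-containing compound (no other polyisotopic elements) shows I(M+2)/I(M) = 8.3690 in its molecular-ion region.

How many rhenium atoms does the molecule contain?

The M+2/M ratio from n Re atoms is n · q/p = n · 0.62600/0.37400.
n = 8.3690 × 0.37400/0.62600 = 5.00 ≈ 5

5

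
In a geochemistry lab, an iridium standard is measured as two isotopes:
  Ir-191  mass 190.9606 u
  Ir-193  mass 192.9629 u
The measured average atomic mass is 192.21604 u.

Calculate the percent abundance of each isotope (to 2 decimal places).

With x = fraction of Ir-191 (so Ir-193 is 1 − x):
190.9606·x + 192.9629·(1 − x) = 192.21604
(190.9606 − 192.9629)·x = 192.21604 − 192.9629
x = -0.74686 / -2.0023 = 0.37300 → 37.30% Ir-191, 62.70% Ir-193.

Ir-191: 37.30%, Ir-193: 62.70%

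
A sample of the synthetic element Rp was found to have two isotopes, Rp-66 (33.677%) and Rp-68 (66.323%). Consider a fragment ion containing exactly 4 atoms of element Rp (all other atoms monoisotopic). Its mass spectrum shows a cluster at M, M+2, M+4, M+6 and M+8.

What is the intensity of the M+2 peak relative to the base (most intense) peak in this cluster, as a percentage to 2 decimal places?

25.78%

(0.33677 + 0.66323)^4 gives M 0.0129, M+2 0.1013, M+4 0.2993, M+6 0.3930, M+8 0.1935; the largest is M+6.
P(M+6) = C(4,3) × 0.33677^1 × 0.66323^3 = 4 × 0.33677 × 0.29173765 = 0.392994 (base)
P(M+2) = C(4,1) × 0.33677^3 × 0.66323^1 = 4 × 0.03819444 × 0.66323 = 0.101327
Relative intensity = 0.101327 / 0.392994 × 100 = 25.78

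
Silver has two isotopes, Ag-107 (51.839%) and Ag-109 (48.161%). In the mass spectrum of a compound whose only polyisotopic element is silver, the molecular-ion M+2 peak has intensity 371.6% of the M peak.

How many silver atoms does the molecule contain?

With n Ag atoms, P(M+2)/P(M) = C(n,1)·p^(n−1)q / p^n = n·q/p = n · 0.48161/0.51839.
n = 3.716 × 0.51839/0.48161 = 4.00 ≈ 4

4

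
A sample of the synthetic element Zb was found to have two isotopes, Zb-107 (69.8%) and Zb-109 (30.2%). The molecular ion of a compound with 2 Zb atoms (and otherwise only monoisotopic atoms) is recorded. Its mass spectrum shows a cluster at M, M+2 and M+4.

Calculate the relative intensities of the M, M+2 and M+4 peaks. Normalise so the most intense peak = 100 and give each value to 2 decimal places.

100.00 : 86.53 : 18.72

The 2 Zb atoms are independent, so intensities follow the terms of (0.698 + 0.302)^2.
P(M) = 0.698^2 = 0.487204
P(M+2) = 2 × 0.698^1 × 0.302^1 = 0.421592
P(M+4) = 0.302^2 = 0.091204
The M peak is largest (0.487204); scaling to 100 gives 100.00 : 86.53 : 18.72.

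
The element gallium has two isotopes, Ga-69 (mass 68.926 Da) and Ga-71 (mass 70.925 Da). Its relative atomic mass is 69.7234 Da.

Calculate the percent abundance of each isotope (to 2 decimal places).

Let x be the fractional abundance of Ga-69; then Ga-71 has abundance 1 − x.
68.926·x + 70.925·(1 − x) = 69.7234
(68.926 − 70.925)·x = 69.7234 − 70.925
x = -1.2016 / -1.999 = 0.60110 → 60.11% Ga-69, 39.89% Ga-71.

Ga-69: 60.11%, Ga-71: 39.89%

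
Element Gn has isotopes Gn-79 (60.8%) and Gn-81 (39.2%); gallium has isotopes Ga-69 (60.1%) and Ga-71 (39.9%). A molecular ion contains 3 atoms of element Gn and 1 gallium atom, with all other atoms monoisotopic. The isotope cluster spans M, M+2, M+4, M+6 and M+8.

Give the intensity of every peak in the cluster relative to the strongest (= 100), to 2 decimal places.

Element Gn pattern (n=3): 0.22475571 : 0.43472486 : 0.28028314 : 0.06023629
Gallium pattern (n=1): 0.6010 : 0.3990
Convolve the two distributions (both contribute in 2-u steps):
  M: 0.22475571×0.6010 = 0.135078
  M+2: 0.22475571×0.3990 + 0.43472486×0.6010 = 0.350947
  M+4: 0.43472486×0.3990 + 0.28028314×0.6010 = 0.341905
  M+6: 0.28028314×0.3990 + 0.06023629×0.6010 = 0.148035
  M+8: 0.06023629×0.3990 = 0.024034
Scale to base peak (0.350947) = 100: 38.49 : 100.00 : 97.42 : 42.18 : 6.85

38.49 : 100.00 : 97.42 : 42.18 : 6.85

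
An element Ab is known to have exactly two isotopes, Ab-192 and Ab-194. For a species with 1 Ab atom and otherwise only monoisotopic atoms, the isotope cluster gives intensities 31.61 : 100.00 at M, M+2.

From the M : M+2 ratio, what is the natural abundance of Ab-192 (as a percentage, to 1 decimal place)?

Let p = fractional abundance of Ab-192. I(M+2)/I(M) = [C(1,1)·p^0·(1−p)] / p^1 = 1·(1−p)/p = 100.00/31.61 = 3.1636
(1−p)/p = 3.1636/1 = 3.1636  ⇒  p = 1/(1 + 3.1636) = 0.2402
Ab-192: 24.0%, Ab-194: 76.0%.

24.0%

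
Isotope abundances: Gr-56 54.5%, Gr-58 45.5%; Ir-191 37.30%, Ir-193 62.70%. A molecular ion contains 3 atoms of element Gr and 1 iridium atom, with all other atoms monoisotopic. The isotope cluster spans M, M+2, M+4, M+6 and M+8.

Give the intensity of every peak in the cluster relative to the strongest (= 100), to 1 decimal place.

15.9 : 66.4 : 100.0 : 65.0 : 15.5

Element Gr pattern (n=3): 0.16187863 : 0.40543913 : 0.33848587 : 0.09419637
Iridium pattern (n=1): 0.3730 : 0.6270
Convolve the two distributions (both contribute in 2-u steps):
  M: 0.16187863×0.3730 = 0.060381
  M+2: 0.16187863×0.6270 + 0.40543913×0.3730 = 0.252727
  M+4: 0.40543913×0.6270 + 0.33848587×0.3730 = 0.380466
  M+6: 0.33848587×0.6270 + 0.09419637×0.3730 = 0.247366
  M+8: 0.09419637×0.6270 = 0.059061
Scale to base peak (0.380466) = 100: 15.9 : 66.4 : 100.0 : 65.0 : 15.5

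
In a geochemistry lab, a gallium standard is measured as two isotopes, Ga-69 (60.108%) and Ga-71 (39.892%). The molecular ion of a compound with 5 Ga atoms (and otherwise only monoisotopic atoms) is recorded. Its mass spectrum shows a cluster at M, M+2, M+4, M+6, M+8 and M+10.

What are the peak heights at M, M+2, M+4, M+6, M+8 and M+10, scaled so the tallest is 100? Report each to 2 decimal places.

22.70 : 75.34 : 100.00 : 66.37 : 22.02 : 2.92

Each Ga atom is independently Ga-69 (p = 0.60108) or Ga-71 (q = 0.39892); the cluster is the binomial expansion (p + q)^5.
P(M) = 0.60108^5 = 0.078462
P(M+2) = 5 × 0.60108^4 × 0.39892^1 = 0.260366
P(M+4) = 10 × 0.60108^3 × 0.39892^2 = 0.345596
P(M+6) = 10 × 0.60108^2 × 0.39892^3 = 0.229362
P(M+8) = 5 × 0.60108^1 × 0.39892^4 = 0.076111
P(M+10) = 0.39892^5 = 0.010103
The M+4 peak is largest (0.345596); scaling to 100 gives 22.70 : 75.34 : 100.00 : 66.37 : 22.02 : 2.92.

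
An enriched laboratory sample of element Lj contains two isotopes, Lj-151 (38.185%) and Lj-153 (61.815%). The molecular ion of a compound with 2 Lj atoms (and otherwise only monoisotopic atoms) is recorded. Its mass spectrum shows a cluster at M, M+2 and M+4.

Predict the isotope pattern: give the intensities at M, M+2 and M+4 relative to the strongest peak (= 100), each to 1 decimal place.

Each Lj atom is independently Lj-151 (p = 0.38185) or Lj-153 (q = 0.61815); the cluster is the binomial expansion (p + q)^2.
P(M) = 0.38185^2 = 0.145809
P(M+2) = 2 × 0.38185^1 × 0.61815^1 = 0.472081
P(M+4) = 0.61815^2 = 0.382109
The M+2 peak is largest (0.472081); scaling to 100 gives 30.9 : 100.0 : 80.9.

30.9 : 100.0 : 80.9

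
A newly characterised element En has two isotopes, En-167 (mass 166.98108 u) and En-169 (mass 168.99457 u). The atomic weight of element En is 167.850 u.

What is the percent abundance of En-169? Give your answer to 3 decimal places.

43.155%

With x = fraction of En-167 (so En-169 is 1 − x):
166.98108·x + 168.99457·(1 − x) = 167.850
(166.98108 − 168.99457)·x = 167.850 − 168.99457
x = -1.14457 / -2.01349 = 0.56845 → 56.845% En-167, 43.155% En-169.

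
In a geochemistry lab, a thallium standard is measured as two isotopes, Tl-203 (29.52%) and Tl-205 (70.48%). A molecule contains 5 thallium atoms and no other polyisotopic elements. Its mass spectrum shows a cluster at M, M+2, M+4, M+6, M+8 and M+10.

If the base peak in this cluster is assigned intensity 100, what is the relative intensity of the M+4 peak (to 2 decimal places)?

35.09

Term probabilities: M 0.0022, M+2 0.0268, M+4 0.1278, M+6 0.3051, M+8 0.3642, M+10 0.1739. Base peak = M+8.
P(M+8) = C(5,4) × 0.2952^1 × 0.7048^4 = 5 × 0.2952 × 0.24675365 = 0.364208 (base)
P(M+4) = C(5,2) × 0.2952^3 × 0.7048^2 = 10 × 0.02572463 × 0.49674304 = 0.127785
Relative intensity = 0.127785 / 0.364208 × 100 = 35.09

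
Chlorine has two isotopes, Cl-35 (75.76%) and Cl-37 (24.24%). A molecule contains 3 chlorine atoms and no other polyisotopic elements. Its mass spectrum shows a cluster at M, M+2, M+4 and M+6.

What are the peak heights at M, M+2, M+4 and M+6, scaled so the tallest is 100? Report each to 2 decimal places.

Expanding (0.7576 + 0.2424)^3:
P(M) = 0.7576^3 = 0.434830
P(M+2) = 3 × 0.7576^2 × 0.2424^1 = 0.417382
P(M+4) = 3 × 0.7576^1 × 0.2424^2 = 0.133545
P(M+6) = 0.2424^3 = 0.014243
The M peak is largest (0.434830); scaling to 100 gives 100.00 : 95.99 : 30.71 : 3.28.

100.00 : 95.99 : 30.71 : 3.28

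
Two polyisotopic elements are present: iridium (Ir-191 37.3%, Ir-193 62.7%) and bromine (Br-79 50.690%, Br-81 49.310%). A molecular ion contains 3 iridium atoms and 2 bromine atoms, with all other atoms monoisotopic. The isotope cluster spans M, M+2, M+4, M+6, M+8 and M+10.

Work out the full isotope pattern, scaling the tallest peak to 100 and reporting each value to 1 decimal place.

3.8 : 26.9 : 73.9 : 100.0 : 66.4 : 17.3

Iridium pattern (n=3): 0.05189512 : 0.26170165 : 0.43991135 : 0.24649188
Bromine pattern (n=2): 0.25694761 : 0.49990478 : 0.24314761
Convolve the two distributions (both contribute in 2-u steps):
  M: 0.05189512×0.25694761 = 0.013334
  M+2: 0.05189512×0.49990478 + 0.26170165×0.25694761 = 0.093186
  M+4: 0.05189512×0.24314761 + 0.26170165×0.49990478 + 0.43991135×0.25694761 = 0.256478
  M+6: 0.26170165×0.24314761 + 0.43991135×0.49990478 + 0.24649188×0.25694761 = 0.346881
  M+8: 0.43991135×0.24314761 + 0.24649188×0.49990478 = 0.230186
  M+10: 0.24649188×0.24314761 = 0.059934
Scale to base peak (0.346881) = 100: 3.8 : 26.9 : 73.9 : 100.0 : 66.4 : 17.3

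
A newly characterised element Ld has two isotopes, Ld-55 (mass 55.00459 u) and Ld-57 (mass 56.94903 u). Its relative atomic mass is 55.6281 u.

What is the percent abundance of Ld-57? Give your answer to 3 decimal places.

Writing the weighted mean with unknown fraction x of Ld-55:
55.00459·x + 56.94903·(1 − x) = 55.6281
(55.00459 − 56.94903)·x = 55.6281 − 56.94903
x = -1.32093 / -1.94444 = 0.67934 → 67.934% Ld-55, 32.066% Ld-57.

32.066%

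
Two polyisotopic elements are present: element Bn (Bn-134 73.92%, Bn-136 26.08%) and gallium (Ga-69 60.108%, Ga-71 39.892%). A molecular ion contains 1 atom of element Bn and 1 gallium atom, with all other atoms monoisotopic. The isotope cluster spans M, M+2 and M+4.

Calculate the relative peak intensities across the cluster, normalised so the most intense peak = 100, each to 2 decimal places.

Element Bn pattern (n=1): 0.7392 : 0.2608
Gallium pattern (n=1): 0.60108 : 0.39892
Convolve the two distributions (both contribute in 2-u steps):
  M: 0.7392×0.60108 = 0.444318
  M+2: 0.7392×0.39892 + 0.2608×0.60108 = 0.451643
  M+4: 0.2608×0.39892 = 0.104038
Scale to base peak (0.451643) = 100: 98.38 : 100.00 : 23.04

98.38 : 100.00 : 23.04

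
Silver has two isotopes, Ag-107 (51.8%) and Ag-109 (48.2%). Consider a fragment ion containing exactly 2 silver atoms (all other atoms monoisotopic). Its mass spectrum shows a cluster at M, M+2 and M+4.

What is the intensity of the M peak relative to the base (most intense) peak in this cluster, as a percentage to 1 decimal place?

53.7%

(0.518 + 0.482)^2 gives M 0.2683, M+2 0.4994, M+4 0.2323; the largest is M+2.
P(M+2) = C(2,1) × 0.518^1 × 0.482^1 = 2 × 0.5180 × 0.4820 = 0.499352 (base)
P(M) = C(2,0) × 0.518^2 × 0.482^0 = 1 × 0.268324 × 1.0000 = 0.268324
Relative intensity = 0.268324 / 0.499352 × 100 = 53.7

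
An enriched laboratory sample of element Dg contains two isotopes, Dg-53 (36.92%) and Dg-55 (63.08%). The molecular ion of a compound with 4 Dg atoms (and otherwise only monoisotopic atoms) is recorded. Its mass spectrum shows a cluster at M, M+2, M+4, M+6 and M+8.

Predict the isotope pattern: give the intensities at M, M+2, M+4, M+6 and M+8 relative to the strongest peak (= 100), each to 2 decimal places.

5.01 : 34.26 : 87.79 : 100.00 : 42.71

The 4 Dg atoms are independent, so intensities follow the terms of (0.3692 + 0.6308)^4.
P(M) = 0.3692^4 = 0.018580
P(M+2) = 4 × 0.3692^3 × 0.6308^1 = 0.126980
P(M+4) = 6 × 0.3692^2 × 0.6308^2 = 0.325430
P(M+6) = 4 × 0.3692^1 × 0.6308^3 = 0.370678
P(M+8) = 0.6308^4 = 0.158331
The M+6 peak is largest (0.370678); scaling to 100 gives 5.01 : 34.26 : 87.79 : 100.00 : 42.71.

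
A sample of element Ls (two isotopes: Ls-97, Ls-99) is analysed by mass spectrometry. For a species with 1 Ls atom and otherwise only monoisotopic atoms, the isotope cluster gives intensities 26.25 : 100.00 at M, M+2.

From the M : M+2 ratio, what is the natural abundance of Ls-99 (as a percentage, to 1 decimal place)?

Write p for the Ls-97 fraction. I(M+2)/I(M) = [C(1,1)·p^0·(1−p)] / p^1 = 1·(1−p)/p = 100.00/26.25 = 3.8095
(1−p)/p = 3.8095/1 = 3.8095  ⇒  p = 1/(1 + 3.8095) = 0.2079
Ls-97: 20.8%, Ls-99: 79.2%.

79.2%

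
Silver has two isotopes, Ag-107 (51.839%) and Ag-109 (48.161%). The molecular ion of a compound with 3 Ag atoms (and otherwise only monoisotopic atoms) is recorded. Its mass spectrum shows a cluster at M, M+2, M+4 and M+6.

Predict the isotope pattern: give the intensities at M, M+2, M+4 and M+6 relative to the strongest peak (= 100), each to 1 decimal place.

The 3 Ag atoms are independent, so intensities follow the terms of (0.51839 + 0.48161)^3.
P(M) = 0.51839^3 = 0.139306
P(M+2) = 3 × 0.51839^2 × 0.48161^1 = 0.388267
P(M+4) = 3 × 0.51839^1 × 0.48161^2 = 0.360719
P(M+6) = 0.48161^3 = 0.111709
The M+2 peak is largest (0.388267); scaling to 100 gives 35.9 : 100.0 : 92.9 : 28.8.

35.9 : 100.0 : 92.9 : 28.8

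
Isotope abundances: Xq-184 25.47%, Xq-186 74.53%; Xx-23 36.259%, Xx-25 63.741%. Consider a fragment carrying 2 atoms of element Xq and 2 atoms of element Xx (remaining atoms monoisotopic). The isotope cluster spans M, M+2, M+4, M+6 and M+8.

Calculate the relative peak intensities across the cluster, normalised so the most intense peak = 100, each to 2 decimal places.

2.08 : 19.44 : 66.88 : 100.00 : 54.91

Element Xq pattern (n=2): 0.06487209 : 0.37965582 : 0.55547209
Element Xx pattern (n=2): 0.13147151 : 0.46223698 : 0.40629151
Convolve the two distributions (both contribute in 2-u steps):
  M: 0.06487209×0.13147151 = 0.008529
  M+2: 0.06487209×0.46223698 + 0.37965582×0.13147151 = 0.079900
  M+4: 0.06487209×0.40629151 + 0.37965582×0.46223698 + 0.55547209×0.13147151 = 0.274877
  M+6: 0.37965582×0.40629151 + 0.55547209×0.46223698 = 0.411011
  M+8: 0.55547209×0.40629151 = 0.225684
Scale to base peak (0.411011) = 100: 2.08 : 19.44 : 66.88 : 100.00 : 54.91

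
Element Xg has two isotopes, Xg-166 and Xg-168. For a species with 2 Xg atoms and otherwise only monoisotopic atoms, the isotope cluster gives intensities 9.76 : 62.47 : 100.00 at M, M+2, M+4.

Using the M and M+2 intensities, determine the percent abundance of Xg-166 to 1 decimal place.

If p is the fraction of Xg that is Xg-166, then I(M+2)/I(M) = [C(2,1)·p^1·(1−p)] / p^2 = 2·(1−p)/p = 62.47/9.76 = 6.4006
(1−p)/p = 6.4006/2 = 3.2003  ⇒  p = 1/(1 + 3.2003) = 0.2381
Xg-166: 23.8%, Xg-168: 76.2%.

23.8%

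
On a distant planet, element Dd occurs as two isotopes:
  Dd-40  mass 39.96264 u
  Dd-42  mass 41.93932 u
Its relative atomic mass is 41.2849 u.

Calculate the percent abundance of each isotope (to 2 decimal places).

Writing the weighted mean with unknown fraction x of Dd-40:
39.96264·x + 41.93932·(1 − x) = 41.2849
(39.96264 − 41.93932)·x = 41.2849 − 41.93932
x = -0.65442 / -1.97668 = 0.33107 → 33.11% Dd-40, 66.89% Dd-42.

Dd-40: 33.11%, Dd-42: 66.89%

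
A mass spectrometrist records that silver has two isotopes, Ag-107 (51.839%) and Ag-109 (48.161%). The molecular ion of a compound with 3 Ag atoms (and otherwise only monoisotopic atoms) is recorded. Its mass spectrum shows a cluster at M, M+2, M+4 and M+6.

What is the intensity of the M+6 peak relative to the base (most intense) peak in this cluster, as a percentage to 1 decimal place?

(0.51839 + 0.48161)^3 gives M 0.1393, M+2 0.3883, M+4 0.3607, M+6 0.1117; the largest is M+2.
P(M+2) = C(3,1) × 0.51839^2 × 0.48161^1 = 3 × 0.26872819 × 0.48161 = 0.388267 (base)
P(M+6) = C(3,3) × 0.51839^0 × 0.48161^3 = 1 × 1.0000 × 0.11170857 = 0.111709
Relative intensity = 0.111709 / 0.388267 × 100 = 28.8

28.8%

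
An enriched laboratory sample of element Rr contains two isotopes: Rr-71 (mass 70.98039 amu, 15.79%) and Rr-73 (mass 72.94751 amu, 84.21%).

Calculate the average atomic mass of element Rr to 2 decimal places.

72.64 amu

Average mass = Σ (abundance × isotope mass) = 0.1579 × 70.98039 + 0.8421 × 72.94751
= 11.207804 + 61.429098 = 72.636902 amu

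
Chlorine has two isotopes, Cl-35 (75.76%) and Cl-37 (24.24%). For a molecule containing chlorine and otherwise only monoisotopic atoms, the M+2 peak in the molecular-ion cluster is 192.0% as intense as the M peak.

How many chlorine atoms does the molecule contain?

With n Cl atoms, P(M+2)/P(M) = C(n,1)·p^(n−1)q / p^n = n·q/p = n · 0.2424/0.7576.
n = 1.920 × 0.7576/0.2424 = 6.00 ≈ 6

6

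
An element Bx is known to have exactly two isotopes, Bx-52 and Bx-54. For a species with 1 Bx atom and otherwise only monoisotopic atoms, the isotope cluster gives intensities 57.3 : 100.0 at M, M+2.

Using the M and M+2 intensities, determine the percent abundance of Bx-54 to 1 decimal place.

Let p = fractional abundance of Bx-52. I(M+2)/I(M) = [C(1,1)·p^0·(1−p)] / p^1 = 1·(1−p)/p = 100.0/57.3 = 1.7452
(1−p)/p = 1.7452/1 = 1.7452  ⇒  p = 1/(1 + 1.7452) = 0.3643
Bx-52: 36.4%, Bx-54: 63.6%.

63.6%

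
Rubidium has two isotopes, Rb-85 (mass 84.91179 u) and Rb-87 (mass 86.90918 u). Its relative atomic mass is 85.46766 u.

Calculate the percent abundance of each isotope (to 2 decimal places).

Writing the weighted mean with unknown fraction x of Rb-85:
84.91179·x + 86.90918·(1 − x) = 85.46766
(84.91179 − 86.90918)·x = 85.46766 − 86.90918
x = -1.44152 / -1.99739 = 0.72170 → 72.17% Rb-85, 27.83% Rb-87.

Rb-85: 72.17%, Rb-87: 27.83%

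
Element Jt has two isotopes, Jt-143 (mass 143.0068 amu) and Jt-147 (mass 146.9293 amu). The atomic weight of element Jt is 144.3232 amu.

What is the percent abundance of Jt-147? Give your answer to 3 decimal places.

33.560%

Writing the weighted mean with unknown fraction x of Jt-143:
143.0068·x + 146.9293·(1 − x) = 144.3232
(143.0068 − 146.9293)·x = 144.3232 − 146.9293
x = -2.6061 / -3.9225 = 0.66440 → 66.440% Jt-143, 33.560% Jt-147.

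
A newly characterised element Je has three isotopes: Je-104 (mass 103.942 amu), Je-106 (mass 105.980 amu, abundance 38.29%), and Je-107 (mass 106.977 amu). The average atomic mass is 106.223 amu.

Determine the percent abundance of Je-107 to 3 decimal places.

The remaining 61.71% is split between Je-104 (fraction x) and Je-107 (fraction 0.6171 − x).
Substituting: 103.942x + 106.977(0.6171 − x) = 65.643258
(103.942 − 106.977)x = -0.3722487  ⇒  x = 0.12265, y = 0.49445
Je-104: 12.265%, Je-107: 49.445%.

49.445%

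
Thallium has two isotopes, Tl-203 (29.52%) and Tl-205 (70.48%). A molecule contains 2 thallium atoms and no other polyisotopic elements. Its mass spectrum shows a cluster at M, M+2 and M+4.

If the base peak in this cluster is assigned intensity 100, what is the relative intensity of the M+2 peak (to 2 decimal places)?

83.77

Term probabilities: M 0.0871, M+2 0.4161, M+4 0.4967. Base peak = M+4.
P(M+4) = C(2,2) × 0.2952^0 × 0.7048^2 = 1 × 1.0000 × 0.49674304 = 0.496743 (base)
P(M+2) = C(2,1) × 0.2952^1 × 0.7048^1 = 2 × 0.2952 × 0.7048 = 0.416114
Relative intensity = 0.416114 / 0.496743 × 100 = 83.77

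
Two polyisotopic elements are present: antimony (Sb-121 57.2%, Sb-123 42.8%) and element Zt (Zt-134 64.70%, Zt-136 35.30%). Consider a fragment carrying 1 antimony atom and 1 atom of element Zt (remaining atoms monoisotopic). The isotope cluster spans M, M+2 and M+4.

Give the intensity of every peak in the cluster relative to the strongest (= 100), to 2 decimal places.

77.29 : 100.00 : 31.55

Antimony pattern (n=1): 0.5720 : 0.4280
Element Zt pattern (n=1): 0.6470 : 0.3530
Convolve the two distributions (both contribute in 2-u steps):
  M: 0.5720×0.6470 = 0.370084
  M+2: 0.5720×0.3530 + 0.4280×0.6470 = 0.478832
  M+4: 0.4280×0.3530 = 0.151084
Scale to base peak (0.478832) = 100: 77.29 : 100.00 : 31.55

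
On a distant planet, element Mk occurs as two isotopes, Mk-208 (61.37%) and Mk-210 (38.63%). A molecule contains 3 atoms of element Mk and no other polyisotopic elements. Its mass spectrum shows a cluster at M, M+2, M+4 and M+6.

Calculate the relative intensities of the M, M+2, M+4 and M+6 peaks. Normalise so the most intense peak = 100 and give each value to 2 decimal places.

Each Mk atom is independently Mk-208 (p = 0.6137) or Mk-210 (q = 0.3863); the cluster is the binomial expansion (p + q)^3.
P(M) = 0.6137^3 = 0.231136
P(M+2) = 3 × 0.6137^2 × 0.3863^1 = 0.436474
P(M+4) = 3 × 0.6137^1 × 0.3863^2 = 0.274743
P(M+6) = 0.3863^3 = 0.057647
The M+2 peak is largest (0.436474); scaling to 100 gives 52.96 : 100.00 : 62.95 : 13.21.

52.96 : 100.00 : 62.95 : 13.21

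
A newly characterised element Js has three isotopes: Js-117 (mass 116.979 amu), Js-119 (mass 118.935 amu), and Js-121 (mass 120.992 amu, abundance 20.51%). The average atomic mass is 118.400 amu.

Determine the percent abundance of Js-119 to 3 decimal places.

The remaining 79.49% is split between Js-117 (fraction x) and Js-119 (fraction 0.7949 − x).
Substituting: 116.979x + 118.935(0.7949 − x) = 93.5845408
(116.979 − 118.935)x = -0.9568907  ⇒  x = 0.48921, y = 0.30569
Js-117: 48.921%, Js-119: 30.569%.

30.569%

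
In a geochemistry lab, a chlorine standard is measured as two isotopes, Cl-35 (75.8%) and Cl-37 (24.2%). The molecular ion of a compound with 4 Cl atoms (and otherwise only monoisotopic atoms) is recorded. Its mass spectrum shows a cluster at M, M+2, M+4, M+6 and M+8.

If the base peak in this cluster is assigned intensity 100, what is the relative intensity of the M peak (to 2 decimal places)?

(0.758 + 0.242)^4 gives M 0.3301, M+2 0.4216, M+4 0.2019, M+6 0.0430, M+8 0.0034; the largest is M+2.
P(M+2) = C(4,1) × 0.758^3 × 0.242^1 = 4 × 0.43551951 × 0.2420 = 0.421583 (base)
P(M) = C(4,0) × 0.758^4 × 0.242^0 = 1 × 0.33012379 × 1.0000 = 0.330124
Relative intensity = 0.330124 / 0.421583 × 100 = 78.31

78.31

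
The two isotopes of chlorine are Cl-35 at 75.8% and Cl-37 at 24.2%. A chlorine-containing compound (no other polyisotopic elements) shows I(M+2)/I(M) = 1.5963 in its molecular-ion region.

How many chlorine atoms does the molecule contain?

5

For n independent Cl atoms, I(M+2)/I(M) = n · (abundance Cl-37) / (abundance Cl-35) = n · 0.242/0.758.
n = 1.5963 × 0.758/0.242 = 5.00 ≈ 5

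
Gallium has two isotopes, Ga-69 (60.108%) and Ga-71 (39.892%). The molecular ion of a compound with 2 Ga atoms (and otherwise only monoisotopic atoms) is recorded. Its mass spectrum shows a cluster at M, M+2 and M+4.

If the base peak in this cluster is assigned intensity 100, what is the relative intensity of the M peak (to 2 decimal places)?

Term probabilities: M 0.3613, M+2 0.4796, M+4 0.1591. Base peak = M+2.
P(M+2) = C(2,1) × 0.60108^1 × 0.39892^1 = 2 × 0.60108 × 0.39892 = 0.479566 (base)
P(M) = C(2,0) × 0.60108^2 × 0.39892^0 = 1 × 0.36129717 × 1.0000 = 0.361297
Relative intensity = 0.361297 / 0.479566 × 100 = 75.34

75.34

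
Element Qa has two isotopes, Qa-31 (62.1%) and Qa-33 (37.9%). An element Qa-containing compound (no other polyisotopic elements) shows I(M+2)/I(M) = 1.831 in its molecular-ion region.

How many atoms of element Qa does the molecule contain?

With n Qa atoms, P(M+2)/P(M) = C(n,1)·p^(n−1)q / p^n = n·q/p = n · 0.379/0.621.
n = 1.831 × 0.621/0.379 = 3.00 ≈ 3

3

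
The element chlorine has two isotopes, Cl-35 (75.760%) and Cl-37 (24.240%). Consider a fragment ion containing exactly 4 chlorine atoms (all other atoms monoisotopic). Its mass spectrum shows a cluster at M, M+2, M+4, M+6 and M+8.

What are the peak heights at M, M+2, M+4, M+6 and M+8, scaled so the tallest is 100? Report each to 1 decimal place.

Each Cl atom is independently Cl-35 (p = 0.75760) or Cl-37 (q = 0.24240); the cluster is the binomial expansion (p + q)^4.
P(M) = 0.75760^4 = 0.329428
P(M+2) = 4 × 0.75760^3 × 0.24240^1 = 0.421612
P(M+4) = 6 × 0.75760^2 × 0.24240^2 = 0.202347
P(M+6) = 4 × 0.75760^1 × 0.24240^3 = 0.043162
P(M+8) = 0.24240^4 = 0.003452
The M+2 peak is largest (0.421612); scaling to 100 gives 78.1 : 100.0 : 48.0 : 10.2 : 0.8.

78.1 : 100.0 : 48.0 : 10.2 : 0.8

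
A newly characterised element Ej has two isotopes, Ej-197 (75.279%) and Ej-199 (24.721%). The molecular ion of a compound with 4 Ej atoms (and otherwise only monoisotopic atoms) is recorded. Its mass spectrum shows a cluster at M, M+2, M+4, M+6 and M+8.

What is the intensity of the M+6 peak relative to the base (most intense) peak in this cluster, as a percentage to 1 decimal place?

Binomial terms of (0.75279 + 0.24721)^4: M 0.3211, M+2 0.4218, M+4 0.2078, M+6 0.0455, M+8 0.0037 → M+2 is the base peak.
P(M+2) = C(4,1) × 0.75279^3 × 0.24721^1 = 4 × 0.42660066 × 0.24721 = 0.421840 (base)
P(M+6) = C(4,3) × 0.75279^1 × 0.24721^3 = 4 × 0.75279 × 0.01510769 = 0.045492
Relative intensity = 0.045492 / 0.421840 × 100 = 10.8

10.8%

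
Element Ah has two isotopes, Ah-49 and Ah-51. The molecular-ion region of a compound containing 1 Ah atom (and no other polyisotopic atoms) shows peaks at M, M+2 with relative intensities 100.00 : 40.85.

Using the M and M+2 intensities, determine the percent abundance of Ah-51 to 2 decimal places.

29.00%

Write p for the Ah-49 fraction. I(M+2)/I(M) = [C(1,1)·p^0·(1−p)] / p^1 = 1·(1−p)/p = 40.85/100.00 = 0.4085
(1−p)/p = 0.4085/1 = 0.4085  ⇒  p = 1/(1 + 0.4085) = 0.7100
Ah-49: 71.00%, Ah-51: 29.00%.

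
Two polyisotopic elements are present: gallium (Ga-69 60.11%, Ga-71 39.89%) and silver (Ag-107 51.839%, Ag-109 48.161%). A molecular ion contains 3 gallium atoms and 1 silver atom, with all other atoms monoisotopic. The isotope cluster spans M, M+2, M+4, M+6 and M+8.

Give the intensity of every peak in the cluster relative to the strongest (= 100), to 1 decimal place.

Gallium pattern (n=3): 0.21719018 : 0.43239309 : 0.28694328 : 0.06347345
Silver pattern (n=1): 0.51839 : 0.48161
Convolve the two distributions (both contribute in 2-u steps):
  M: 0.21719018×0.51839 = 0.112589
  M+2: 0.21719018×0.48161 + 0.43239309×0.51839 = 0.328749
  M+4: 0.43239309×0.48161 + 0.28694328×0.51839 = 0.356993
  M+6: 0.28694328×0.48161 + 0.06347345×0.51839 = 0.171099
  M+8: 0.06347345×0.48161 = 0.030569
Scale to base peak (0.356993) = 100: 31.5 : 92.1 : 100.0 : 47.9 : 8.6

31.5 : 92.1 : 100.0 : 47.9 : 8.6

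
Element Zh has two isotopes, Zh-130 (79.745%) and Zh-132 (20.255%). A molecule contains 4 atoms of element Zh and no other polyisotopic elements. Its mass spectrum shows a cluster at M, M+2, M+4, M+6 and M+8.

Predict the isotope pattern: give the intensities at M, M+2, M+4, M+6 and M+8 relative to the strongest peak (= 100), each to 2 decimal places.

The 4 Zh atoms are independent, so intensities follow the terms of (0.79745 + 0.20255)^4.
P(M) = 0.79745^4 = 0.404403
P(M+2) = 4 × 0.79745^3 × 0.20255^1 = 0.410868
P(M+4) = 6 × 0.79745^2 × 0.20255^2 = 0.156539
P(M+6) = 4 × 0.79745^1 × 0.20255^3 = 0.026507
P(M+8) = 0.20255^4 = 0.001683
The M+2 peak is largest (0.410868); scaling to 100 gives 98.43 : 100.00 : 38.10 : 6.45 : 0.41.

98.43 : 100.00 : 38.10 : 6.45 : 0.41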